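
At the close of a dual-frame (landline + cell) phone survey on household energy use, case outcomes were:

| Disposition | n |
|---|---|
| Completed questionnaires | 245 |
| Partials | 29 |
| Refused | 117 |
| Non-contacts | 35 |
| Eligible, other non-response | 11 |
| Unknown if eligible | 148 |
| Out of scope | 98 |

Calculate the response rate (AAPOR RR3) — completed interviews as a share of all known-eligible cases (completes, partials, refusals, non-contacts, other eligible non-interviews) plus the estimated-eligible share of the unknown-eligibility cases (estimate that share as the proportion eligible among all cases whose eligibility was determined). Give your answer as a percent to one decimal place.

43.9%

Numerator = 245
Known eligible = 245 + 29 + 117 + 35 + 11 = 437
e = 437 / (437 + 98) = 437 / 535 = 0.8168
e × U = 0.8168 × 148 = 120.89
Denominator = 437 + 120.89 = 557.89
RR3 = 245 / 557.89 = 0.4392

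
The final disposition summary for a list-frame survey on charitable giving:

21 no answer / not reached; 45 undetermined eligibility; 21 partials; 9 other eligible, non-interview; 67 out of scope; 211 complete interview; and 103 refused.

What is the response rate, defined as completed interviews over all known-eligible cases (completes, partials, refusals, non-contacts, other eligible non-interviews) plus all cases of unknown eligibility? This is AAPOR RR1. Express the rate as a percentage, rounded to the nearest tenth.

Num → 211
Denominator → 211 + 21 + 103 + 21 + 9 + 45 = 410
RR1 = 211 / 410 = 0.5146

51.5%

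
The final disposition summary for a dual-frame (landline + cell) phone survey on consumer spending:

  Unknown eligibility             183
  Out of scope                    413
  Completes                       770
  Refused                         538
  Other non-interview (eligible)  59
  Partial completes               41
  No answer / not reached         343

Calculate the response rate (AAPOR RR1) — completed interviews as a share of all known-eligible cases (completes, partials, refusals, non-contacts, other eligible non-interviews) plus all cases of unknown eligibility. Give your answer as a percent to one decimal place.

39.8%

Numerator = 770
Denom = 770 + 41 + 538 + 343 + 59 + 183 = 1934
RR1 = 770 / 1934 = 0.3981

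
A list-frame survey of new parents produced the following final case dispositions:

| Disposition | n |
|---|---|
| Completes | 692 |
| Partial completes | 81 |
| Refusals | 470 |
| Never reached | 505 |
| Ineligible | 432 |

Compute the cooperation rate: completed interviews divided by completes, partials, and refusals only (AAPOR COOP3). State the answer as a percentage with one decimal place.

Numerator: 692
Base: 692 + 81 + 470 = 1243
COOP3 = 692 / 1243 = 0.5567

55.7%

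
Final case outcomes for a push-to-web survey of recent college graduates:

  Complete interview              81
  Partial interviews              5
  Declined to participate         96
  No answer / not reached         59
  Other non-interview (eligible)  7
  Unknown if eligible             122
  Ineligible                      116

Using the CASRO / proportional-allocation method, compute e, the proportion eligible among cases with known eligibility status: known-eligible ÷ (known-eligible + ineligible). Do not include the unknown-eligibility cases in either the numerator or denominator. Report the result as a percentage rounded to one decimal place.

Known eligible: 81 + 5 + 96 + 59 + 7 = 248
e = 248 / (248 + 116) = 248 / 364 = 0.6813

68.1%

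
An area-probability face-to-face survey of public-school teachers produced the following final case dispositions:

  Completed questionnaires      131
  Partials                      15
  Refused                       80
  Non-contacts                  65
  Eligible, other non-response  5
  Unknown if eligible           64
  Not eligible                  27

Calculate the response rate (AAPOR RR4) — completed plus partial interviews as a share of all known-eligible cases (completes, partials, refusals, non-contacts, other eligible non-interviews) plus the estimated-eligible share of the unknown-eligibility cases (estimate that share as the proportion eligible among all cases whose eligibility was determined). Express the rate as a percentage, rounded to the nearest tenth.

Top → 131 + 15 = 146
Eligible (known) → 131 + 15 + 80 + 65 + 5 = 296
e = 296 / (296 + 27) = 296 / 323 = 0.9164
Eligible share of unknowns → 0.9164 × 64 = 58.65
Denom → 296 + 58.65 = 354.65
RR4 = 146 / 354.65 = 0.4117

41.2%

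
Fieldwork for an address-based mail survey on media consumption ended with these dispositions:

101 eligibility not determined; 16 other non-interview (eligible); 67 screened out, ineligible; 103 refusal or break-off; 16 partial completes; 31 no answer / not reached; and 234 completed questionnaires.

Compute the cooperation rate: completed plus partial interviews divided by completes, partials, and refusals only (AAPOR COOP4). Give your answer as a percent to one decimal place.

70.8%

Top → 234 + 16 = 250
Denominator → 234 + 16 + 103 = 353
COOP4 = 250 / 353 = 0.7082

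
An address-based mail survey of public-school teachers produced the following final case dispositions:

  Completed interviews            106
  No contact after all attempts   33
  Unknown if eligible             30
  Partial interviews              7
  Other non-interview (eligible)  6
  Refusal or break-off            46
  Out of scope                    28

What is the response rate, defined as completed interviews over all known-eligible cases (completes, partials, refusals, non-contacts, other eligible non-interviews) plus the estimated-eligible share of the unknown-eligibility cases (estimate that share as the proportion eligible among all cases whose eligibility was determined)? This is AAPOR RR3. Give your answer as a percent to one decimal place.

Numerator: 106
Eligible (known): 106 + 7 + 46 + 33 + 6 = 198
e = 198 / (198 + 28) = 198 / 226 = 0.8761
Estimated eligible among unknowns: 0.8761 × 30 = 26.28
Denom: 198 + 26.28 = 224.28
RR3 = 106 / 224.28 = 0.4726

47.3%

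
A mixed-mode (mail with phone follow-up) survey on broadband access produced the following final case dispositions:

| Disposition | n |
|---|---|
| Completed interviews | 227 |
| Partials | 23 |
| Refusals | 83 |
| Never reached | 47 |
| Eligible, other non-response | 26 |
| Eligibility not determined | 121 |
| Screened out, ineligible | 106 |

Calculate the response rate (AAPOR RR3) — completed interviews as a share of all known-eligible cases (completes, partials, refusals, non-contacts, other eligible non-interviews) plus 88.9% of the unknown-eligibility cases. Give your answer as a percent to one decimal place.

Top → 227
Determined eligible → 227 + 23 + 83 + 47 + 26 = 406
Eligible share of unknowns → 0.8890 × 121 = 107.57
Denom → 406 + 107.57 = 513.57
RR3 = 227 / 513.57 = 0.4420

44.2%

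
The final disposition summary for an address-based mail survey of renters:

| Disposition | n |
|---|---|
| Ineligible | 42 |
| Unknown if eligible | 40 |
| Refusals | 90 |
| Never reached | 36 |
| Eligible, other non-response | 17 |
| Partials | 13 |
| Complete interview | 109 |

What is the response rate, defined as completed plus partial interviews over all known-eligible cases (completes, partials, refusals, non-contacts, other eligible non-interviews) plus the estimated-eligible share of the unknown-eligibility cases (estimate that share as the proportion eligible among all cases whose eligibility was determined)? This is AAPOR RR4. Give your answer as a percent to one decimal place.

40.7%

Numerator → 109 + 13 = 122
Eligible (known) → 109 + 13 + 90 + 36 + 17 = 265
e = 265 / (265 + 42) = 265 / 307 = 0.8632
e × U → 0.8632 × 40 = 34.53
Denominator → 265 + 34.53 = 299.53
RR4 = 122 / 299.53 = 0.4073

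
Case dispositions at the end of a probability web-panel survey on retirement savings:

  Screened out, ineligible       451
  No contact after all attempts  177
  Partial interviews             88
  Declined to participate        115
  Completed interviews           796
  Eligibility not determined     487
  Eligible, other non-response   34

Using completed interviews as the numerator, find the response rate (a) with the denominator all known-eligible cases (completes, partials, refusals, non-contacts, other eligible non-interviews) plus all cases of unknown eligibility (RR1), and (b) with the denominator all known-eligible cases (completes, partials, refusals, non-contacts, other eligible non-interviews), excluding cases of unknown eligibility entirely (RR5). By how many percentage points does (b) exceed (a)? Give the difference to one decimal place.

Num → 796
Denominator → 796 + 88 + 115 + 177 + 34 + 487 = 1697
RR1 = 796 / 1697 = 0.4691
Denominator → 796 + 88 + 115 + 177 + 34 = 1210
RR5 = 796 / 1210 = 0.6579
Difference = 65.79 − 46.91 = 18.88 percentage points

18.9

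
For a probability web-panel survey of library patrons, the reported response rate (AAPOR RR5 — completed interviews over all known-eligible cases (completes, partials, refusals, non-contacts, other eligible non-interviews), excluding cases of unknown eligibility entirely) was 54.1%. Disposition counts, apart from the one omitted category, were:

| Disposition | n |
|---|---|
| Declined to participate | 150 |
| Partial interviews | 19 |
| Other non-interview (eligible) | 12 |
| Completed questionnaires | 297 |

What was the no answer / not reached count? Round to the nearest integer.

RR5 = 297 / D = 0.541
D = 297 / 0.541 = 549.0
Remaining denominator categories sum to 478
no answer / not reached = 549.0 − 478 ≈ 71

71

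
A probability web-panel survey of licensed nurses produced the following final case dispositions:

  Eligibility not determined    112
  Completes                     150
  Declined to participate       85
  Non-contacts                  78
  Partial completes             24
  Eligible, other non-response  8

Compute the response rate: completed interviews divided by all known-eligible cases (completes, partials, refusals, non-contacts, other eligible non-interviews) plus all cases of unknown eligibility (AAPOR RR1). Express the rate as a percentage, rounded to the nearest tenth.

32.8%

Top → 150
Base → 150 + 24 + 85 + 78 + 8 + 112 = 457
RR1 = 150 / 457 = 0.3282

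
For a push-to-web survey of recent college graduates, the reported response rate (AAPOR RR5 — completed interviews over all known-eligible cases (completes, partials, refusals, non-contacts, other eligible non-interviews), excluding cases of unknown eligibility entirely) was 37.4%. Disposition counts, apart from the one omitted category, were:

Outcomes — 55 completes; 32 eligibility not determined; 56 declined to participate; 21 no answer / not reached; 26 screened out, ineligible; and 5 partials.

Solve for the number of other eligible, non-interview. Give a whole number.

10

RR5 = 55 / D = 0.374
D = 55 / 0.374 = 147.1
Other denominator terms total 137
other eligible, non-interview = 147.1 − 137 ≈ 10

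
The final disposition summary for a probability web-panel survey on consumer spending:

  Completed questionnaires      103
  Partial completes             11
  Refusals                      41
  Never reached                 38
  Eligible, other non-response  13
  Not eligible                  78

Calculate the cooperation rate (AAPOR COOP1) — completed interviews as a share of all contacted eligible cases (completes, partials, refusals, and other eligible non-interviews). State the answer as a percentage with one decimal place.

61.3%

Numerator = 103
Base = 103 + 11 + 41 + 13 = 168
COOP1 = 103 / 168 = 0.6131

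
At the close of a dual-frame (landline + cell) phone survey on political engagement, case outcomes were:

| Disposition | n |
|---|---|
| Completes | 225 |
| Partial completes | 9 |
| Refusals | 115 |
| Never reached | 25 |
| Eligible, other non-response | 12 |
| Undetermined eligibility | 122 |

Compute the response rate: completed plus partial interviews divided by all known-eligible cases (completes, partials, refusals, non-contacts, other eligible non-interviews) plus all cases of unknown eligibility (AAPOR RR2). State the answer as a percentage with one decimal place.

Top → 225 + 9 = 234
Denominator → 225 + 9 + 115 + 25 + 12 + 122 = 508
RR2 = 234 / 508 = 0.4606

46.1%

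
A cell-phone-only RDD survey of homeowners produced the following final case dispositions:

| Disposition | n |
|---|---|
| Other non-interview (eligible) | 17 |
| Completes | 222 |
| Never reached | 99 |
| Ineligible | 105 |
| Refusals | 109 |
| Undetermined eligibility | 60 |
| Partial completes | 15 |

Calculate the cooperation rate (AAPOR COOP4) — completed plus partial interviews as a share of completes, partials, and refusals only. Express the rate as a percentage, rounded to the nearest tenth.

68.5%

Numerator → 222 + 15 = 237
Base → 222 + 15 + 109 = 346
COOP4 = 237 / 346 = 0.6850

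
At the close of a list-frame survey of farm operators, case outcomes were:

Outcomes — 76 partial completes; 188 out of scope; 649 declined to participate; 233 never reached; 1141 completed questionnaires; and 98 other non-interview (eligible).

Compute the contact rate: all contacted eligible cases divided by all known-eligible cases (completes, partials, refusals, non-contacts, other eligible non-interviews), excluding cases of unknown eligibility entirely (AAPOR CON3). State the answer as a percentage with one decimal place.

Num → 1141 + 76 + 649 + 98 = 1964
Denom → 1141 + 76 + 649 + 233 + 98 = 2197
CON3 = 1964 / 2197 = 0.8939

89.4%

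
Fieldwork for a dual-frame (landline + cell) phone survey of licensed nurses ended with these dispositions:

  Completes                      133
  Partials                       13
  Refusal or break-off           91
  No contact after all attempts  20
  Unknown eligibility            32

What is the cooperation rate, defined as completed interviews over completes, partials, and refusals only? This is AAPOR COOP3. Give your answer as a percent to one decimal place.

Num: 133
Denominator: 133 + 13 + 91 = 237
COOP3 = 133 / 237 = 0.5612

56.1%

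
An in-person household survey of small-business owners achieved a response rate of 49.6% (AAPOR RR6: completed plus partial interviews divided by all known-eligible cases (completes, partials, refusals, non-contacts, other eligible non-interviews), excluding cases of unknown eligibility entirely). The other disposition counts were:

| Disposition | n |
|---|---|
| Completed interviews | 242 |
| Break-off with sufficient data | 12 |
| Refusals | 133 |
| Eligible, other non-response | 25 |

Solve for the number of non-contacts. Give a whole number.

100

Numerator: 242 + 12 = 254
RR6 = 254 / D = 0.496
D = 254 / 0.496 = 512.1
Rest of base = 412
non-contacts = 512.1 − 412 ≈ 100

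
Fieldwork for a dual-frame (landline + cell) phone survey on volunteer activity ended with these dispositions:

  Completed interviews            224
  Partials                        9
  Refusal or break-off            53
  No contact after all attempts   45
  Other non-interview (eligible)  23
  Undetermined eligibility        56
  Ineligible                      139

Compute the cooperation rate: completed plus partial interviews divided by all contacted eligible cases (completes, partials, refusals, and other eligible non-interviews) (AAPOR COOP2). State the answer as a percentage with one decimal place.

75.4%

Numerator = 224 + 9 = 233
Denom = 224 + 9 + 53 + 23 = 309
COOP2 = 233 / 309 = 0.7540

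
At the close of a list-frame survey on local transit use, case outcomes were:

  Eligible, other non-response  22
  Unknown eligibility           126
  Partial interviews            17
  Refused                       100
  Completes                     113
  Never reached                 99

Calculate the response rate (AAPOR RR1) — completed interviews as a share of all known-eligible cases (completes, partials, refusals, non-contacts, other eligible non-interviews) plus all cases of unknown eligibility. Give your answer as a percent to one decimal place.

23.7%

Num → 113
Denominator → 113 + 17 + 100 + 99 + 22 + 126 = 477
RR1 = 113 / 477 = 0.2369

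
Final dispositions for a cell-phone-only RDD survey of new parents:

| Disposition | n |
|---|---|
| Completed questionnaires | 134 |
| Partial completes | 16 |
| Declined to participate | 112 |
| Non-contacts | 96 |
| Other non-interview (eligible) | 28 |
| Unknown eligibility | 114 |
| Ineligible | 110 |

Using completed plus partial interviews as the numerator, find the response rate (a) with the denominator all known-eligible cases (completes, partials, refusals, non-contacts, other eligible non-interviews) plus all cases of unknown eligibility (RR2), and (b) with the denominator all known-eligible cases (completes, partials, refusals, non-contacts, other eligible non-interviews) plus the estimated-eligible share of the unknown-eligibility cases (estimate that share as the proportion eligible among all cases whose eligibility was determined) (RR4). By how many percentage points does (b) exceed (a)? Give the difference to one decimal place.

1.6

Top = 134 + 16 = 150
Denom = 134 + 16 + 112 + 96 + 28 + 114 = 500
RR2 = 150 / 500 = 0.3000
Determined eligible = 134 + 16 + 112 + 96 + 28 = 386
e = 386 / (386 + 110) = 386 / 496 = 0.7782
Eligible share of unknowns = 0.7782 × 114 = 88.71
Denom = 386 + 88.71 = 474.71
RR4 = 150 / 474.71 = 0.3160
Difference = 31.60 − 30.00 = 1.60 percentage points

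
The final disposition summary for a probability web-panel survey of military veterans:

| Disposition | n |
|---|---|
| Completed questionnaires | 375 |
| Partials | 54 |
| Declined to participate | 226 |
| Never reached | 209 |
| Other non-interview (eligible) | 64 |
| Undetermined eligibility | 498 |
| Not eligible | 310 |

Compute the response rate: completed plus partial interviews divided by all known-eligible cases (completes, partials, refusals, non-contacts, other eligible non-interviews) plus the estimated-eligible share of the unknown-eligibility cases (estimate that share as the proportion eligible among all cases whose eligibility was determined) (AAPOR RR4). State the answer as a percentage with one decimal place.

Num = 375 + 54 = 429
Determined eligible = 375 + 54 + 226 + 209 + 64 = 928
e = 928 / (928 + 310) = 928 / 1238 = 0.7496
e × U = 0.7496 × 498 = 373.30
Denominator = 928 + 373.30 = 1301.30
RR4 = 429 / 1301.30 = 0.3297

33.0%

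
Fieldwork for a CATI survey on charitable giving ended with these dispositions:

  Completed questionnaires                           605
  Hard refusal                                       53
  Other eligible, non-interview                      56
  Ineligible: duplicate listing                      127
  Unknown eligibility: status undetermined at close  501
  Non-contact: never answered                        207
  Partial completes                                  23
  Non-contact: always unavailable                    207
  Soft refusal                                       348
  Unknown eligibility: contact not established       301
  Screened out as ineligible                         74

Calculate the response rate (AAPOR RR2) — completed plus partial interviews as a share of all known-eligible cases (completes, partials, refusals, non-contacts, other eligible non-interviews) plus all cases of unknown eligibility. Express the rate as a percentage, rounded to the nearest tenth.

Refusal or break-off = 53 + 348 = 401
No answer / not reached = 207 + 207 = 414
Undetermined eligibility = 301 + 501 = 802
Not eligible = 74 + 127 = 201
Top → 605 + 23 = 628
Base → 605 + 23 + 401 + 414 + 56 + 802 = 2301
RR2 = 628 / 2301 = 0.2729

27.3%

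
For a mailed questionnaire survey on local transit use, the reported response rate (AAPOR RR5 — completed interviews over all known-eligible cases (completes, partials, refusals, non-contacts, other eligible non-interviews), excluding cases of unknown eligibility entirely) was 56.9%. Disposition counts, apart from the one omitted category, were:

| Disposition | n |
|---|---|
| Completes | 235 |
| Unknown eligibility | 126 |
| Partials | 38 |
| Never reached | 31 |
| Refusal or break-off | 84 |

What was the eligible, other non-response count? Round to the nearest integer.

RR5 = 235 / D = 0.569
D = 235 / 0.569 = 413.0
Rest of base = 388
eligible, other non-response = 413.0 − 388 ≈ 25

25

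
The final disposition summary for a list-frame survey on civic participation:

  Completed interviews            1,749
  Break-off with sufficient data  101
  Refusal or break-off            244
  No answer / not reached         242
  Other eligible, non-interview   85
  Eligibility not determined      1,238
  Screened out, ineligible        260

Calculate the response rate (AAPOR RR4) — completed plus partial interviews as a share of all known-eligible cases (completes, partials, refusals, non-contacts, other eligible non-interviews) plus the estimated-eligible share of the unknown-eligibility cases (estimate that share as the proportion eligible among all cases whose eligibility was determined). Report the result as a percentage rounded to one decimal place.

Top = 1749 + 101 = 1850
Eligible (known) = 1749 + 101 + 244 + 242 + 85 = 2421
e = 2421 / (2421 + 260) = 2421 / 2681 = 0.9030
e × U = 0.9030 × 1238 = 1117.91
Base = 2421 + 1117.91 = 3538.91
RR4 = 1850 / 3538.91 = 0.5228

52.3%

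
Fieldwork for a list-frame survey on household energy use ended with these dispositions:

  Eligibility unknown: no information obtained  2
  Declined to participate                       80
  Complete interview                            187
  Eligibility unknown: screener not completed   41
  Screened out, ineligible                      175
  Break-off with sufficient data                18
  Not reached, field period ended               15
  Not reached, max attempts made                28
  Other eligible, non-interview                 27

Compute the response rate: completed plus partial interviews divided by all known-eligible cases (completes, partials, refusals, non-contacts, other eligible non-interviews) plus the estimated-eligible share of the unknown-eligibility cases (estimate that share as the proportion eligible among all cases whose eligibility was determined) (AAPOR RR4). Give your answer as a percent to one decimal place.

53.4%

Never reached = 15 + 28 = 43
Undetermined eligibility = 41 + 2 = 43
Numerator → 187 + 18 = 205
Known eligible → 187 + 18 + 80 + 43 + 27 = 355
e = 355 / (355 + 175) = 355 / 530 = 0.6698
Estimated eligible among unknowns → 0.6698 × 43 = 28.80
Denom → 355 + 28.80 = 383.80
RR4 = 205 / 383.80 = 0.5341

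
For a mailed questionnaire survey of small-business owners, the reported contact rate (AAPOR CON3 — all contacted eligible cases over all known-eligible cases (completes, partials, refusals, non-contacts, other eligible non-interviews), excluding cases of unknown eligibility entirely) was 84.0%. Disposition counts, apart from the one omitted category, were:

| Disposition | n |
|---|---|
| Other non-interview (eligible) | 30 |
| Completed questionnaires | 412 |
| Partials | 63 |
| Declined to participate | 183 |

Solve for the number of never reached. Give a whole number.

131

Numerator → 412 + 63 + 183 + 30 = 688
CON3 = 688 / D = 0.840
D = 688 / 0.840 = 819.0
Rest of base = 688
never reached = 819.0 − 688 ≈ 131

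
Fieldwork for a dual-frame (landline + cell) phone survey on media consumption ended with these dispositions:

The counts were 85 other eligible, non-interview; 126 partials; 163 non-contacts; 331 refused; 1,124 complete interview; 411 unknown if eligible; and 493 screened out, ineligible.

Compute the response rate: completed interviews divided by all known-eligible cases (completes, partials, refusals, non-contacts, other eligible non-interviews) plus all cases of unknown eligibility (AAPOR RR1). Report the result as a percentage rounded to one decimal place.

50.2%

Numerator = 1124
Base = 1124 + 126 + 331 + 163 + 85 + 411 = 2240
RR1 = 1124 / 2240 = 0.5018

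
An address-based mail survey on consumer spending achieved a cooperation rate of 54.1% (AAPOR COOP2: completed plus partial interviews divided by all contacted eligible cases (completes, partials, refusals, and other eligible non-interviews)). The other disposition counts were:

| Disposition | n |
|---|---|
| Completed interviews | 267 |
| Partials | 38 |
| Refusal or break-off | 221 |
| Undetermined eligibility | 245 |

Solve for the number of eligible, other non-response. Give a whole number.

Numerator = 267 + 38 = 305
COOP2 = 305 / D = 0.541
D = 305 / 0.541 = 563.8
Other denominator terms total 526
eligible, other non-response = 563.8 − 526 ≈ 38

38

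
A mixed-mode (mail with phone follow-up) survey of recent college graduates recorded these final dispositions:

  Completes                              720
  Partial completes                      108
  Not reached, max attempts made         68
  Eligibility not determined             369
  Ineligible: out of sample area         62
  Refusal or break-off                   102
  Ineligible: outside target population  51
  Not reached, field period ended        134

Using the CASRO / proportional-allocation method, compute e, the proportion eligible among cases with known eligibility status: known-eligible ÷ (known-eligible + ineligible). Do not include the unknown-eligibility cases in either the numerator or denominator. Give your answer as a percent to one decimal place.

90.9%

Non-contacts = 134 + 68 = 202
Screened out, ineligible = 51 + 62 = 113
Determined eligible: 720 + 108 + 102 + 202 = 1132
e = 1132 / (1132 + 113) = 1132 / 1245 = 0.9092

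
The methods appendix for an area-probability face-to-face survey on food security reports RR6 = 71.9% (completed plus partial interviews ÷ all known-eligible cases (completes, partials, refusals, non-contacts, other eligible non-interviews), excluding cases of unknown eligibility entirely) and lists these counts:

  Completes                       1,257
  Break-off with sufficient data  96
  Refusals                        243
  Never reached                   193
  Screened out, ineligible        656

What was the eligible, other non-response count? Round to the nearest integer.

93

Numerator → 1257 + 96 = 1353
RR6 = 1353 / D = 0.719
D = 1353 / 0.719 = 1881.8
Rest of base = 1789
eligible, other non-response = 1881.8 − 1789 ≈ 93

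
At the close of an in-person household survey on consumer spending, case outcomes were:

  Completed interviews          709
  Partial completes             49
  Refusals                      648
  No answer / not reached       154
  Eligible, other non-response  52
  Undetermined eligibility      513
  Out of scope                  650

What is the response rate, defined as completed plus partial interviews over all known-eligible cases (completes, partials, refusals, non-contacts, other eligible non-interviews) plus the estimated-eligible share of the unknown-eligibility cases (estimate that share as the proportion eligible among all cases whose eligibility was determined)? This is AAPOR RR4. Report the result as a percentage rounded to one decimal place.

38.3%

Numerator = 709 + 49 = 758
Known eligible = 709 + 49 + 648 + 154 + 52 = 1612
e = 1612 / (1612 + 650) = 1612 / 2262 = 0.7126
e × U = 0.7126 × 513 = 365.56
Denominator = 1612 + 365.56 = 1977.56
RR4 = 758 / 1977.56 = 0.3833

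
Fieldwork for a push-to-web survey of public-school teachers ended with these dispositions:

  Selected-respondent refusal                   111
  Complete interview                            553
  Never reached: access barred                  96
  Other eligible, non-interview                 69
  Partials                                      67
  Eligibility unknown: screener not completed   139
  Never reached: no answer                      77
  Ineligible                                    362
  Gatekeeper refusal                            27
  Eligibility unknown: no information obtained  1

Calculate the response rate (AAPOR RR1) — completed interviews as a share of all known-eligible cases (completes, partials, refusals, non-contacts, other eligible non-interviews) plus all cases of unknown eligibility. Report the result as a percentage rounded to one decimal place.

Declined to participate = 27 + 111 = 138
No contact after all attempts = 77 + 96 = 173
Unknown if eligible = 139 + 1 = 140
Top: 553
Base: 553 + 67 + 138 + 173 + 69 + 140 = 1140
RR1 = 553 / 1140 = 0.4851

48.5%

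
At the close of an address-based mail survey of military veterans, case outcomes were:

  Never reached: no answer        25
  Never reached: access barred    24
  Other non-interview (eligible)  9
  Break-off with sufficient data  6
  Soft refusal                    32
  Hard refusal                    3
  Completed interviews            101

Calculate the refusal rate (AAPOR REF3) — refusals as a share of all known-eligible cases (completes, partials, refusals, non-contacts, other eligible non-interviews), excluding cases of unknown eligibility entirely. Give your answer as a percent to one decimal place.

Refused = 3 + 32 = 35
Non-contacts = 25 + 24 = 49
Numerator: 35
Base: 101 + 6 + 35 + 49 + 9 = 200
REF3 = 35 / 200 = 0.1750

17.5%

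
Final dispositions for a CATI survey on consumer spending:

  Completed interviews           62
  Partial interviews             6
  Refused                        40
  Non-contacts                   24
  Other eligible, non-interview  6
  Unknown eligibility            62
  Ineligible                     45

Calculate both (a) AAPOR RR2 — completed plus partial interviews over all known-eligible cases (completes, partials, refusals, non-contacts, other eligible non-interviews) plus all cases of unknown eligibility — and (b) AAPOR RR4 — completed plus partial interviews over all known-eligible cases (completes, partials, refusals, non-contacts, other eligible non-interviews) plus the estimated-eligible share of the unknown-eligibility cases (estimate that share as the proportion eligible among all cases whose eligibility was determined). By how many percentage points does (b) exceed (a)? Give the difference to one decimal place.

Numerator → 62 + 6 = 68
Denominator → 62 + 6 + 40 + 24 + 6 + 62 = 200
RR2 = 68 / 200 = 0.3400
Eligible (known) → 62 + 6 + 40 + 24 + 6 = 138
e = 138 / (138 + 45) = 138 / 183 = 0.7541
Estimated eligible among unknowns → 0.7541 × 62 = 46.75
Denominator → 138 + 46.75 = 184.75
RR4 = 68 / 184.75 = 0.3681
Difference = 36.81 − 34.00 = 2.81 percentage points

2.8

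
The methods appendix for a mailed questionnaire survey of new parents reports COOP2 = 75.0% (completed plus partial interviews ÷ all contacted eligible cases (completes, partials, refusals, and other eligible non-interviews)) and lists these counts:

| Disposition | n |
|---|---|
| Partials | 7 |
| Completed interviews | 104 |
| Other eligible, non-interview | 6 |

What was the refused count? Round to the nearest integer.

31

Num: 104 + 7 = 111
COOP2 = 111 / D = 0.750
D = 111 / 0.750 = 148.0
Rest of base = 117
refused = 148.0 − 117 ≈ 31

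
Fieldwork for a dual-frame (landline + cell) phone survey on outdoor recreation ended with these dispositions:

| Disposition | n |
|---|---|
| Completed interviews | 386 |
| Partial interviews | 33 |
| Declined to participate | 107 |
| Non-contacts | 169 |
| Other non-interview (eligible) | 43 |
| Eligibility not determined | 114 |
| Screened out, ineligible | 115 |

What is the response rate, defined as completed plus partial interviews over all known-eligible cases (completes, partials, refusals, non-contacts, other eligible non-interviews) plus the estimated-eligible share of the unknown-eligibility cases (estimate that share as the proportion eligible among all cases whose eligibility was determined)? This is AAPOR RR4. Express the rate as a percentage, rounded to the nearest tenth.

Numerator = 386 + 33 = 419
Eligible (known) = 386 + 33 + 107 + 169 + 43 = 738
e = 738 / (738 + 115) = 738 / 853 = 0.8652
e × U = 0.8652 × 114 = 98.63
Base = 738 + 98.63 = 836.63
RR4 = 419 / 836.63 = 0.5008

50.1%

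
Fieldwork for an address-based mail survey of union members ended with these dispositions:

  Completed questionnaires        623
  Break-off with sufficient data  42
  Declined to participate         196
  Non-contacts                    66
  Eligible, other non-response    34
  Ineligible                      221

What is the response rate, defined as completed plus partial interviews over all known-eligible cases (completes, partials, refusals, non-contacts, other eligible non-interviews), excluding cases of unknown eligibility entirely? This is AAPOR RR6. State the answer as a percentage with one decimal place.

69.2%

Num → 623 + 42 = 665
Base → 623 + 42 + 196 + 66 + 34 = 961
RR6 = 665 / 961 = 0.6920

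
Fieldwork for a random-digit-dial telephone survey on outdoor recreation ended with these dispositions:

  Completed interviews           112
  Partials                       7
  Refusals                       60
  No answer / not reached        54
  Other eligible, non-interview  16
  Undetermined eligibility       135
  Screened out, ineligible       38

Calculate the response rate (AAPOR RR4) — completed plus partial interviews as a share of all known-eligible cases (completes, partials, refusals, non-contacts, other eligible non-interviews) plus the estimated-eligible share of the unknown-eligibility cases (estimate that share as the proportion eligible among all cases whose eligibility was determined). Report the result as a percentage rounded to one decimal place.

32.5%

Numerator: 112 + 7 = 119
Determined eligible: 112 + 7 + 60 + 54 + 16 = 249
e = 249 / (249 + 38) = 249 / 287 = 0.8676
Estimated eligible among unknowns: 0.8676 × 135 = 117.13
Denominator: 249 + 117.13 = 366.13
RR4 = 119 / 366.13 = 0.3250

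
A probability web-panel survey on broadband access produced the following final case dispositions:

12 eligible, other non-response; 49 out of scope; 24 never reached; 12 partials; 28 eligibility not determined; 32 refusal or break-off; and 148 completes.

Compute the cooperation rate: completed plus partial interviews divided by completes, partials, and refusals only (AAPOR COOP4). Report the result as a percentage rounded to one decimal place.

83.3%

Top → 148 + 12 = 160
Denom → 148 + 12 + 32 = 192
COOP4 = 160 / 192 = 0.8333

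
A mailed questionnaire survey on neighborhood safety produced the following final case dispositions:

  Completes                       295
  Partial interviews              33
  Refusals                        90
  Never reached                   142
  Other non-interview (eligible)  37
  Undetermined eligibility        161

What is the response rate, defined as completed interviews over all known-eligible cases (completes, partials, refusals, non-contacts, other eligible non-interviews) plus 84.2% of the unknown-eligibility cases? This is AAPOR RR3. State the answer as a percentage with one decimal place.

Num = 295
Known eligible = 295 + 33 + 90 + 142 + 37 = 597
e × U = 0.8420 × 161 = 135.56
Base = 597 + 135.56 = 732.56
RR3 = 295 / 732.56 = 0.4027

40.3%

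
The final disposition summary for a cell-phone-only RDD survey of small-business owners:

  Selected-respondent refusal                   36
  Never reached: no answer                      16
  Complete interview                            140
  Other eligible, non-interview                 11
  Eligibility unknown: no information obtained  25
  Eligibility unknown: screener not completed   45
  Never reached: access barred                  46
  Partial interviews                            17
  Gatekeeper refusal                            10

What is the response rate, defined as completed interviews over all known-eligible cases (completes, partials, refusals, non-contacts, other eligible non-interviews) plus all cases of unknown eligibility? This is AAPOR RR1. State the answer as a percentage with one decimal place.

40.5%

Declined to participate = 10 + 36 = 46
No answer / not reached = 16 + 46 = 62
Unknown if eligible = 45 + 25 = 70
Numerator: 140
Base: 140 + 17 + 46 + 62 + 11 + 70 = 346
RR1 = 140 / 346 = 0.4046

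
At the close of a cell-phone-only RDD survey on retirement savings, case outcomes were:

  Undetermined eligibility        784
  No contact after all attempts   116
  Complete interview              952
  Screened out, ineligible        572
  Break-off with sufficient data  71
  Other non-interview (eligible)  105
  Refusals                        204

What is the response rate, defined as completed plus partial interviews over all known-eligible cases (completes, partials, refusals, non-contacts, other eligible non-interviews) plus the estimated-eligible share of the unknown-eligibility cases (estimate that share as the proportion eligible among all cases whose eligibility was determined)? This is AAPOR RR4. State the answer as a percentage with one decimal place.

Numerator → 952 + 71 = 1023
Known eligible → 952 + 71 + 204 + 116 + 105 = 1448
e = 1448 / (1448 + 572) = 1448 / 2020 = 0.7168
Eligible share of unknowns → 0.7168 × 784 = 561.97
Base → 1448 + 561.97 = 2009.97
RR4 = 1023 / 2009.97 = 0.5090

50.9%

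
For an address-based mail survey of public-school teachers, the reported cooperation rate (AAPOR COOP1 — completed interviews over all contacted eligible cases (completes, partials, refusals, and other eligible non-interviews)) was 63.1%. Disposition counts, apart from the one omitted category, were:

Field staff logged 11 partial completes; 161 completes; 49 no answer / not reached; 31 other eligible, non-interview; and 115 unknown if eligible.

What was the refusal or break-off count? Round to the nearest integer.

COOP1 = 161 / D = 0.631
D = 161 / 0.631 = 255.2
Remaining denominator categories sum to 203
refusal or break-off = 255.2 − 203 ≈ 52

52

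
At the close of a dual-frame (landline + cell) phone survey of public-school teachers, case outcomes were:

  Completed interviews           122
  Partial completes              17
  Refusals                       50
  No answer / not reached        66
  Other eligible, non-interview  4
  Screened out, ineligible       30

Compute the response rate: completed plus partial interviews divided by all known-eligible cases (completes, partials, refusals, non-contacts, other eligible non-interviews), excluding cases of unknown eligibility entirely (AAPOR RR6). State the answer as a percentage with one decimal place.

Numerator = 122 + 17 = 139
Base = 122 + 17 + 50 + 66 + 4 = 259
RR6 = 139 / 259 = 0.5367

53.7%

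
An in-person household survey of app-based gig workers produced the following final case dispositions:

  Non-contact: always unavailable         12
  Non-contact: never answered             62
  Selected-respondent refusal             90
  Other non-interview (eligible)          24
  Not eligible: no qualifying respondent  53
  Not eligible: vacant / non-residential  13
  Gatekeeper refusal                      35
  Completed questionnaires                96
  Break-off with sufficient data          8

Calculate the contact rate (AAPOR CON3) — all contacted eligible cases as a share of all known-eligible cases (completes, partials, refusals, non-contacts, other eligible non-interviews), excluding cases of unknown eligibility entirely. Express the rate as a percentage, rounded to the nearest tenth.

77.4%

Refusal or break-off = 35 + 90 = 125
Non-contacts = 62 + 12 = 74
Not eligible = 53 + 13 = 66
Numerator = 96 + 8 + 125 + 24 = 253
Denominator = 96 + 8 + 125 + 74 + 24 = 327
CON3 = 253 / 327 = 0.7737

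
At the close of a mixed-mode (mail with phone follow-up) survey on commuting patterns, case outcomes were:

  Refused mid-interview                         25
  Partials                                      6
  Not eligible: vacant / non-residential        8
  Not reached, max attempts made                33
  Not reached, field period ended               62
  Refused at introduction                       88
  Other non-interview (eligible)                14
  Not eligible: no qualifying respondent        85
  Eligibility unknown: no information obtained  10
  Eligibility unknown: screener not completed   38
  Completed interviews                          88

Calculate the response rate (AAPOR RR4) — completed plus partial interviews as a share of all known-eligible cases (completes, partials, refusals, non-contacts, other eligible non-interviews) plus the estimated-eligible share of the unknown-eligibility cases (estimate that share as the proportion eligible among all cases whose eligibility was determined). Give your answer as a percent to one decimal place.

26.6%

Declined to participate = 88 + 25 = 113
Never reached = 62 + 33 = 95
Eligibility not determined = 38 + 10 = 48
Out of scope = 85 + 8 = 93
Top: 88 + 6 = 94
Known eligible: 88 + 6 + 113 + 95 + 14 = 316
e = 316 / (316 + 93) = 316 / 409 = 0.7726
Estimated eligible among unknowns: 0.7726 × 48 = 37.08
Base: 316 + 37.08 = 353.08
RR4 = 94 / 353.08 = 0.2662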